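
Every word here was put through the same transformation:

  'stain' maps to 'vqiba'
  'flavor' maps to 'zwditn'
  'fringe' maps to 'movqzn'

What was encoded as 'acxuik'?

campus

The output letters match the input read backwards, each shifted +8: stain reversed is niats. Read the word backwards and shift each letter +8.
Undoing it on acxuik: shift back: a−8=s, c−8=u, x−8=p, u−8=m, i−8=a, k−8=c → supmac; then reverse → campus.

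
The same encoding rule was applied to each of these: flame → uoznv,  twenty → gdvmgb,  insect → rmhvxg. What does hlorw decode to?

Each pair mirrors across the alphabet (f↔u, l↔o, a↔z): positions sum to 25. Each letter is replaced by its mirror in the alphabet: a↔z, b↔y, c↔x, and so on (the Atbash cipher).
Decoding hlorw: h↔s, l↔o, o↔l, r↔i, w↔d.

solid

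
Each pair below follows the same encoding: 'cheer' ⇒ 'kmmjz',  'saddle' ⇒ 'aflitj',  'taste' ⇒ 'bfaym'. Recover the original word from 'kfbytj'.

A repeating key of period 2 is used — shifts +8, +5 over and over.
Reversing it on kfbytj: k−8=c, f−5=a, b−8=t, y−5=t, t−8=l, j−5=e.

cattle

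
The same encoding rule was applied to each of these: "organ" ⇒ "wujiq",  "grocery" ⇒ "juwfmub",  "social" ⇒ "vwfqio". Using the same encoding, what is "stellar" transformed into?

vwmooiu

The shift depends on letter class: consonant r→u is +3, but vowel o→w is +8. The rule splits by letter class: vowels +8, consonants +3.
On stellar: s(cons)+3=v, t(cons)+3=w, e(vowel)+8=m, l(cons)+3=o, l(cons)+3=o, a(vowel)+8=i, r(cons)+3=u.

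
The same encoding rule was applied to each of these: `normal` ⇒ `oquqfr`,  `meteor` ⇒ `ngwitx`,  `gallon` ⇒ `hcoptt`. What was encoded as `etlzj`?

drive

In normal: n→o is +1, o→q is +2, r→u is +3, m→q is +4 — the shift increases by 1 each position. The shift increases by 1 at each position, starting from +1: 1, 2, 3, ….
Undoing it on etlzj: e−1=d, t−2=r, l−3=i, z−4=v, j−5=e.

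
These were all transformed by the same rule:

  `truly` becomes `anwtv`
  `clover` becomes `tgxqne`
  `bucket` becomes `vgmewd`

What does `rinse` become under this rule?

gupkt

The output letters match the input read backwards, each shifted +2: truly reversed is ylurt. Two steps: reverse the string, then apply a Caesar shift of +2.
On rinse: reverse → esnir; then shift: e+2=g, s+2=u, n+2=p, i+2=k, r+2=t.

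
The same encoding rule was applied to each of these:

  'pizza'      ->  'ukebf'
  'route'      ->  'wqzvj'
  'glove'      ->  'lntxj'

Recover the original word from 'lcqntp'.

Shifts by position in pizza: pos 0: p→u (+5), pos 1: i→k (+2), pos 2: z→e (+5), pos 3: z→b (+2) — repeating every 2. A repeating key of period 2 is used — shifts +5, +2 over and over.
Undoing it on lcqntp: l−5=g, c−2=a, q−5=l, n−2=l, t−5=o, p−2=n.

gallon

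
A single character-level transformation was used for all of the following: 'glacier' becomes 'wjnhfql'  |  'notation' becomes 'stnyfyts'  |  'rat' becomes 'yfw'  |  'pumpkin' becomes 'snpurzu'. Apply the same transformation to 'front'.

ystwk

The output letters match the input read backwards, each shifted +5: glacier reversed is reicalg. The word is reversed, then every letter is shifted forward by 5.
Applying it to front: reverse → tnorf; then shift: t+5=y, n+5=s, o+5=t, r+5=w, f+5=k.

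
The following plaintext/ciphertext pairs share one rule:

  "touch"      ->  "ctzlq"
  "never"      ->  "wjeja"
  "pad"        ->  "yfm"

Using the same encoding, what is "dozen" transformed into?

mtijw

The shift depends on letter class: consonant t→c is +9, but vowel o→t is +5. Two shifts are in play — +5 for a/e/i/o/u, +9 for every other letter.
On dozen: d(cons)+9=m, o(vowel)+5=t, z(cons)+9=i, e(vowel)+5=j, n(cons)+9=w.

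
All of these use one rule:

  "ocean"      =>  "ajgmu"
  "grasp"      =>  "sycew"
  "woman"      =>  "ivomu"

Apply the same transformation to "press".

bygez

Shifts by position in ocean: pos 0: o→a (+12), pos 1: c→j (+7), pos 2: e→g (+2), pos 3: a→m (+12), pos 4: n→u (+7) — repeating every 3. A repeating key of period 3 is used — shifts +12, +7, +2 over and over.
Applying it to press: p+12=b, r+7=y, e+2=g, s+12=e, s+7=z.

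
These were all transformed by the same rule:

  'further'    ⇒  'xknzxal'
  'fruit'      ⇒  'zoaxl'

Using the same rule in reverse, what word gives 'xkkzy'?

steer

The output letters match the input read backwards, each shifted +6: further reversed is rehtruf. Read the word backwards and shift each letter +6.
Undoing it on xkkzy: shift back: x−6=r, k−6=e, k−6=e, z−6=t, y−6=s → reets; then reverse → steer.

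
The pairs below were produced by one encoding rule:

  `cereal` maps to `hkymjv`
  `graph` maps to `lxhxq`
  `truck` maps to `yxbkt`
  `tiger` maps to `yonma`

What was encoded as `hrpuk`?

In cereal: c→h is +5, e→k is +6, r→y is +7, e→m is +8 — the shift increases by 1 each position. The shift increases by 1 at each position, starting from +5: 5, 6, 7, ….
Decoding hrpuk: h−5=c, r−6=l, p−7=i, u−8=m, k−9=b.

climb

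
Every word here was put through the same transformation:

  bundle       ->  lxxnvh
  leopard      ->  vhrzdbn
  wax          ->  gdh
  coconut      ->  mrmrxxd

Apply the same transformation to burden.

lxbnhx

Two shifts are in play — +3 for a/e/i/o/u, +10 for every other letter.
Applying it to burden: b(cons)+10=l, u(vowel)+3=x, r(cons)+10=b, d(cons)+10=n, e(vowel)+3=h, n(cons)+10=x.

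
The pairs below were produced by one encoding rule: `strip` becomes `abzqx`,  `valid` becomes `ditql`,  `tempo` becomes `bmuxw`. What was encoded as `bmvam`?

Compare letters: s→a is +8, t→b is +8, r→z is +8 — a constant shift. It's a constant shift of +8 (ROT8).
Decoding bmvam: b−8=t, m−8=e, v−8=n, a−8=s, m−8=e.

tense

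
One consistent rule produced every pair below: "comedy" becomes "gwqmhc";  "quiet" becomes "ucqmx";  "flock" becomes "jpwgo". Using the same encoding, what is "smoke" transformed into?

The shift depends on letter class: consonant c→g is +4, but vowel o→w is +8. The rule splits by letter class: vowels +8, consonants +4.
On smoke: s(cons)+4=w, m(cons)+4=q, o(vowel)+8=w, k(cons)+4=o, e(vowel)+8=m.

wqwom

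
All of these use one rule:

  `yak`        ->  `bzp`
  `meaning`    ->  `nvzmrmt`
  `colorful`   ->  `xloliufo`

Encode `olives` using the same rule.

Each pair mirrors across the alphabet (y↔b, a↔z, k↔p): positions sum to 25. This is the alphabet-reversal cipher (Atbash): a becomes z, b becomes y, etc.
On olives: o↔l, l↔o, i↔r, v↔e, e↔v, s↔h.

lorevh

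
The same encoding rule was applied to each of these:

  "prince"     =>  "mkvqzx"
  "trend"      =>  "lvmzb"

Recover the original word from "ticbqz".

The output letters match the input read backwards, each shifted +8: prince reversed is ecnirp. The word is reversed, then every letter is shifted forward by 8.
Undoing it on ticbqz: shift back: t−8=l, i−8=a, c−8=u, b−8=t, q−8=i, z−8=r → lautir; then reverse → ritual.

ritual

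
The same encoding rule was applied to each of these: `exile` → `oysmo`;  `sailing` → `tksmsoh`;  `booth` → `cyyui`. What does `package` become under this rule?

The shift depends on letter class: consonant x→y is +1, but vowel e→o is +10. The rule splits by letter class: vowels +10, consonants +1.
On package: p(cons)+1=q, a(vowel)+10=k, c(cons)+1=d, k(cons)+1=l, a(vowel)+10=k, g(cons)+1=h, e(vowel)+10=o.

qkdlkho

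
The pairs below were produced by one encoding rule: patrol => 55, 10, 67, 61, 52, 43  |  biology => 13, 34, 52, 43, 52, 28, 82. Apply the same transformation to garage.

p(#16)→55 and a(#1)→10: differences scale by 3, so n = 3·pos + 7. With a=1..z=26, the number is 3·pos + 7.
On garage: g=7→28, a=1→10, r=18→61, a=1→10, g=7→28, e=5→22.

28, 10, 61, 10, 28, 22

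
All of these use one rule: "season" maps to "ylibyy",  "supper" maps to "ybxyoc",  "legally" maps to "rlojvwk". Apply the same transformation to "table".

In season: s→y is +6, e→l is +7, a→i is +8, s→b is +9 — the shift increases by 1 each position. Letter i (0-indexed) is shifted by i+6, so successive shifts are 6, 7, 8, ….
Applying it to table: t+6=z, a+7=h, b+8=j, l+9=u, e+10=o.

zhjuo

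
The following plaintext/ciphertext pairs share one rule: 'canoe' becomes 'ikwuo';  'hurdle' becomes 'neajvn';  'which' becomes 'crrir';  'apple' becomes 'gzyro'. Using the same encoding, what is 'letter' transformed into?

roczoa

Shifts by position in canoe: pos 0: c→i (+6), pos 1: a→k (+10), pos 2: n→w (+9), pos 3: o→u (+6), pos 4: e→o (+10) — repeating every 3. The shifts repeat in a cycle of length 3: positions 0,1,… shift by +6, +10, +9, then the pattern repeats.
For letter: l+6=r, e+10=o, t+9=c, t+6=z, e+10=o, r+9=a.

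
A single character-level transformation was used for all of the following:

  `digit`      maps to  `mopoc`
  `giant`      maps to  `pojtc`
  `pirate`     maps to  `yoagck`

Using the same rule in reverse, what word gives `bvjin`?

space

Shifts by position in digit: pos 0: d→m (+9), pos 1: i→o (+6), pos 2: g→p (+9), pos 3: i→o (+6) — repeating every 2. It's a Vigenère-style cipher with numeric key [9,6]: position i shifts by key[i mod 2].
Reversing it on bvjin: b−9=s, v−6=p, j−9=a, i−6=c, n−9=e.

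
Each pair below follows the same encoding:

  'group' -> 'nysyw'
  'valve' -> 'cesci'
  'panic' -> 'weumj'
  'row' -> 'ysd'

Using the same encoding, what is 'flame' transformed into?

mseti

The rule splits by letter class: vowels +4, consonants +7.
For flame: f(cons)+7=m, l(cons)+7=s, a(vowel)+4=e, m(cons)+7=t, e(vowel)+4=i.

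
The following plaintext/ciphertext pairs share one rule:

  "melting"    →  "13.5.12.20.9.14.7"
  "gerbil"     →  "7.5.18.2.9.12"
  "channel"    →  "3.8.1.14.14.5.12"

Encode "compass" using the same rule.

m is letter #13 and maps to 13: an offset of 0. Letters become their 1-indexed alphabet positions: a=1 … z=26.
Applying it to compass: c=3→3, o=15→15, m=13→13, p=16→16, a=1→1, s=19→19, s=19→19.

3.15.13.16.1.19.19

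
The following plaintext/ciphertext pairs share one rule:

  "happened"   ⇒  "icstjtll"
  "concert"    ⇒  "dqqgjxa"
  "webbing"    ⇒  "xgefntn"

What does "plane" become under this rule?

qndrj

In happened: h→i is +1, a→c is +2, p→s is +3, p→t is +4 — the shift increases by 1 each position. The shift increases by 1 at each position, starting from +1: 1, 2, 3, ….
Applying it to plane: p+1=q, l+2=n, a+3=d, n+4=r, e+5=j.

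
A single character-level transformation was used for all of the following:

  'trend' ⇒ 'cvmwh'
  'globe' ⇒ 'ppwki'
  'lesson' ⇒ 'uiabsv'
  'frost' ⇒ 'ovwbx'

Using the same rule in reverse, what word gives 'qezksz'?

It's a Vigenère-style cipher with numeric key [9,4,8]: position i shifts by key[i mod 3].
Undoing it on qezksz: q−9=h, e−4=a, z−8=r, k−9=b, s−4=o, z−8=r.

harbor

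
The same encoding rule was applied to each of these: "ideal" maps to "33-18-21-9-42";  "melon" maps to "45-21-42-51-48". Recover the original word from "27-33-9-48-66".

giant

i(#9)→33 and d(#4)→18: differences scale by 3, so n = 3·pos + 6. With a=1..z=26, the number is 3·pos + 6.
Decoding 27-33-9-48-66: 27→(27−6)÷3=7=g, 33→(33−6)÷3=9=i, 9→(9−6)÷3=1=a, 48→(48−6)÷3=14=n, 66→(66−6)÷3=20=t.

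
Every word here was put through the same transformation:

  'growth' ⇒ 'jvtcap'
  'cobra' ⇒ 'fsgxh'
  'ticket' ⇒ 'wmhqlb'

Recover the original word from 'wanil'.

twice

In growth: g→j is +3, r→v is +4, o→t is +5, w→c is +6 — the shift increases by 1 each position. Each letter shifts forward by (position + 3), i.e. 3, 4, 5, … — the shift grows by one for each successive letter.
Decoding wanil: w−3=t, a−4=w, n−5=i, i−6=c, l−7=e.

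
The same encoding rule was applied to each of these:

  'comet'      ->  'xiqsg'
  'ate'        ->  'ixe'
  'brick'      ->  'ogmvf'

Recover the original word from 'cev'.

ray

The output letters match the input read backwards, each shifted +4: comet reversed is temoc. Read the word backwards and shift each letter +4.
Decoding cev: shift back: c−4=y, e−4=a, v−4=r → yar; then reverse → ray.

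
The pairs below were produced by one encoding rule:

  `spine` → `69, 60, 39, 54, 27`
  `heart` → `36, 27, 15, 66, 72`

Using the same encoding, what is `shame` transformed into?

s(#19)→69 and p(#16)→60: differences scale by 3, so n = 3·pos + 12. With a=1..z=26, the number is 3·pos + 12.
On shame: s=19→69, h=8→36, a=1→15, m=13→51, e=5→27.

69, 36, 15, 51, 27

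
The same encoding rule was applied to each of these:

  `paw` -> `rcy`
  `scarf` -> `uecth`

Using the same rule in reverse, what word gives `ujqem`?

shock

Compare letters: p→r is +2, a→c is +2, w→y is +2 — a constant shift. Each letter is shifted forward by 2 in the alphabet (a Caesar shift of +2).
Decoding ujqem: u−2=s, j−2=h, q−2=o, e−2=c, m−2=k.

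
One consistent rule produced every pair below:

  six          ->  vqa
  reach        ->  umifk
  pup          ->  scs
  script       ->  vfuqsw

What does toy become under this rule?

wwb

The shift depends on letter class: consonant s→v is +3, but vowel i→q is +8. Two shifts are in play — +8 for a/e/i/o/u, +3 for every other letter.
For toy: t(cons)+3=w, o(vowel)+8=w, y(cons)+3=b.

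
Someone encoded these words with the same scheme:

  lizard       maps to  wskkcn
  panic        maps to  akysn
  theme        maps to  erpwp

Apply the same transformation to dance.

The shifts repeat in a cycle of length 2: positions 0,1,… shift by +11, +10, then the pattern repeats.
Applying it to dance: d+11=o, a+10=k, n+11=y, c+10=m, e+11=p.

okymp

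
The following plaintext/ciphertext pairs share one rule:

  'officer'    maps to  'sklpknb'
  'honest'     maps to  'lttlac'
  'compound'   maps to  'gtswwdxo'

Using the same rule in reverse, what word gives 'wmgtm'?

shame

In officer: o→s is +4, f→k is +5, f→l is +6, i→p is +7 — the shift increases by 1 each position. Letter i (0-indexed) is shifted by i+4, so successive shifts are 4, 5, 6, ….
Undoing it on wmgtm: w−4=s, m−5=h, g−6=a, t−7=m, m−8=e.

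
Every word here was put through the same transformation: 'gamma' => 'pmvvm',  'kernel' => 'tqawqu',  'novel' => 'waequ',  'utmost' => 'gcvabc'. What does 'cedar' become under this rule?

Vowels shift forward by 12 and consonants shift forward by 9.
Applying it to cedar: c(cons)+9=l, e(vowel)+12=q, d(cons)+9=m, a(vowel)+12=m, r(cons)+9=a.

lqmma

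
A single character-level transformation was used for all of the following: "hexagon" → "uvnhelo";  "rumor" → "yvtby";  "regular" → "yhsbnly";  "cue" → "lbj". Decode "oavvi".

booth

The output letters match the input read backwards, each shifted +7: hexagon reversed is nogaxeh. Two steps: reverse the string, then apply a Caesar shift of +7.
Decoding oavvi: shift back: o−7=h, a−7=t, v−7=o, v−7=o, i−7=b → htoob; then reverse → booth.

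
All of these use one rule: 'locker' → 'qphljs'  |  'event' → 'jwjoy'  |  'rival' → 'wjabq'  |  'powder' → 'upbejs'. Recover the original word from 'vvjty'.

quest

Shifts by position in locker: pos 0: l→q (+5), pos 1: o→p (+1), pos 2: c→h (+5), pos 3: k→l (+1) — repeating every 2. The shifts repeat in a cycle of length 2: positions 0,1,… shift by +5, +1, then the pattern repeats.
Undoing it on vvjty: v−5=q, v−1=u, j−5=e, t−1=s, y−5=t.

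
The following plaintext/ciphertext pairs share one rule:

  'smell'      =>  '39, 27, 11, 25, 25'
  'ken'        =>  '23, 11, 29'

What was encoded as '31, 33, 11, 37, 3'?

opera

s(#19)→39 and m(#13)→27: differences scale by 2, so n = 2·pos + 1. With a=1..z=26, the number is 2·pos + 1.
Reversing it on 31, 33, 11, 37, 3: 31→(31−1)÷2=15=o, 33→(33−1)÷2=16=p, 11→(11−1)÷2=5=e, 37→(37−1)÷2=18=r, 3→(3−1)÷2=1=a.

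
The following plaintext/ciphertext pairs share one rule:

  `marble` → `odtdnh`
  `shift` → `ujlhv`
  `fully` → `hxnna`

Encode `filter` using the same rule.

hlnvht

The shift depends on letter class: consonant m→o is +2, but vowel a→d is +3. Two shifts are in play — +3 for a/e/i/o/u, +2 for every other letter.
On filter: f(cons)+2=h, i(vowel)+3=l, l(cons)+2=n, t(cons)+2=v, e(vowel)+3=h, r(cons)+2=t.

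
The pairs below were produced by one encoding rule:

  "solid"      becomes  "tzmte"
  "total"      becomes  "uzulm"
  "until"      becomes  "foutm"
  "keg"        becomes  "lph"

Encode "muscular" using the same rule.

The shift depends on letter class: consonant s→t is +1, but vowel o→z is +11. Two shifts are in play — +11 for a/e/i/o/u, +1 for every other letter.
Applying it to muscular: m(cons)+1=n, u(vowel)+11=f, s(cons)+1=t, c(cons)+1=d, u(vowel)+11=f, l(cons)+1=m, a(vowel)+11=l, r(cons)+1=s.

nftdfmls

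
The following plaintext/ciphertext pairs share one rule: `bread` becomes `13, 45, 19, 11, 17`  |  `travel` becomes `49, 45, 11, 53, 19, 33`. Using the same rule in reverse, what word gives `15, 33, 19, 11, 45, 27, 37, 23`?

The formula is n = 2×(alphabet index, a=1) + 9.
Reversing it on 15, 33, 19, 11, 45, 27, 37, 23: 15→(15−9)÷2=3=c, 33→(33−9)÷2=12=l, 19→(19−9)÷2=5=e, 11→(11−9)÷2=1=a, 45→(45−9)÷2=18=r, 27→(27−9)÷2=9=i, 37→(37−9)÷2=14=n, 23→(23−9)÷2=7=g.

clearing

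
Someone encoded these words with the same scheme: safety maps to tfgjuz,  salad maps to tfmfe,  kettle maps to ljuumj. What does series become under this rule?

tjsnjt

The shift depends on letter class: consonant s→t is +1, but vowel a→f is +5. Two shifts are in play — +5 for a/e/i/o/u, +1 for every other letter.
Applying it to series: s(cons)+1=t, e(vowel)+5=j, r(cons)+1=s, i(vowel)+5=n, e(vowel)+5=j, s(cons)+1=t.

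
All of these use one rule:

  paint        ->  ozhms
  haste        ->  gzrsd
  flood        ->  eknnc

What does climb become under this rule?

Each letter is shifted forward by 25 in the alphabet (a Caesar shift of +25).
On climb: c+25=b, l+25=k, i+25=h, m+25=l, b+25=a.

bkhla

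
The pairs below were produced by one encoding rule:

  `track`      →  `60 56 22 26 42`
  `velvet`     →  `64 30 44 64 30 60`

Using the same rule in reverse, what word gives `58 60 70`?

sty

t(#20)→60 and r(#18)→56: differences scale by 2, so n = 2·pos + 20. With a=1..z=26, the number is 2·pos + 20.
Undoing it on 58 60 70: 58→(58−20)÷2=19=s, 60→(60−20)÷2=20=t, 70→(70−20)÷2=25=y.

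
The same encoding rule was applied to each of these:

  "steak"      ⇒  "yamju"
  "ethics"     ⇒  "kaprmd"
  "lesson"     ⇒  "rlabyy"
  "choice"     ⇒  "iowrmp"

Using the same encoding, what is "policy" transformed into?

vvtrmj

In steak: s→y is +6, t→a is +7, e→m is +8, a→j is +9 — the shift increases by 1 each position. The shift increases by 1 at each position, starting from +6: 6, 7, 8, ….
Applying it to policy: p+6=v, o+7=v, l+8=t, i+9=r, c+10=m, y+11=j.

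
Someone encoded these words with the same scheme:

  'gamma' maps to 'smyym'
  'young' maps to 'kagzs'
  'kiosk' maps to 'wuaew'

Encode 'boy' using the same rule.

nak

Each letter is shifted forward by 12 in the alphabet (a Caesar shift of +12).
On boy: b+12=n, o+12=a, y+12=k.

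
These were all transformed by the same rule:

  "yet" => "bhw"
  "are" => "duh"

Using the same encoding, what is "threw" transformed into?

wkuhz

It's a constant shift of +3 (ROT3).
Applying it to threw: t+3=w, h+3=k, r+3=u, e+3=h, w+3=z.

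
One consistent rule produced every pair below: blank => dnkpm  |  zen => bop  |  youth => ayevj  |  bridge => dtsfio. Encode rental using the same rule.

The shift depends on letter class: consonant b→d is +2, but vowel a→k is +10. Vowels shift forward by 10 and consonants shift forward by 2.
On rental: r(cons)+2=t, e(vowel)+10=o, n(cons)+2=p, t(cons)+2=v, a(vowel)+10=k, l(cons)+2=n.

topvkn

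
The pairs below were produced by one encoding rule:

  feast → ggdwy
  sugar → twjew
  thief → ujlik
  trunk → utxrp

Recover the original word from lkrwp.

kiosk

Letter i (0-indexed) is shifted by i+1, so successive shifts are 1, 2, 3, ….
Undoing it on lkrwp: l−1=k, k−2=i, r−3=o, w−4=s, p−5=k.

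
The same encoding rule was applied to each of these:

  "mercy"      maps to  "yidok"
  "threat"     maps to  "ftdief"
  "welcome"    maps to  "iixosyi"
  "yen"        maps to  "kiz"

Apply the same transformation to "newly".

ziixk

The shift depends on letter class: consonant m→y is +12, but vowel e→i is +4. Two shifts are in play — +4 for a/e/i/o/u, +12 for every other letter.
On newly: n(cons)+12=z, e(vowel)+4=i, w(cons)+12=i, l(cons)+12=x, y(cons)+12=k.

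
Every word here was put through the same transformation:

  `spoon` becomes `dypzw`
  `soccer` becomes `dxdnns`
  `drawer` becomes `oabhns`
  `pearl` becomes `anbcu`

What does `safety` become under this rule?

Shifts by position in spoon: pos 0: s→d (+11), pos 1: p→y (+9), pos 2: o→p (+1), pos 3: o→z (+11), pos 4: n→w (+9) — repeating every 3. It's a Vigenère-style cipher with numeric key [11,9,1]: position i shifts by key[i mod 3].
Applying it to safety: s+11=d, a+9=j, f+1=g, e+11=p, t+9=c, y+1=z.

djgpcz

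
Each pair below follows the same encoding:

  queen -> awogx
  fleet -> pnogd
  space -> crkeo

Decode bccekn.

It's a Vigenère-style cipher with numeric key [10,2]: position i shifts by key[i mod 2].
Reversing it on bccekn: b−10=r, c−2=a, c−10=s, e−2=c, k−10=a, n−2=l.

rascal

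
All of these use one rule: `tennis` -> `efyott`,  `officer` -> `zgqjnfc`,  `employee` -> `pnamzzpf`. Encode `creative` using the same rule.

nspbejgf

Shifts by position in tennis: pos 0: t→e (+11), pos 1: e→f (+1), pos 2: n→y (+11), pos 3: n→o (+1) — repeating every 2. A repeating key of period 2 is used — shifts +11, +1 over and over.
For creative: c+11=n, r+1=s, e+11=p, a+1=b, t+11=e, i+1=j, v+11=g, e+1=f.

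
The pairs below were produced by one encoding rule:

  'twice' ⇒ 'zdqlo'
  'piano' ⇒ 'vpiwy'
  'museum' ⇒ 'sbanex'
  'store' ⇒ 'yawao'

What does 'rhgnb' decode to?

layer

Letter i (0-indexed) is shifted by i+6, so successive shifts are 6, 7, 8, ….
Decoding rhgnb: r−6=l, h−7=a, g−8=y, n−9=e, b−10=r.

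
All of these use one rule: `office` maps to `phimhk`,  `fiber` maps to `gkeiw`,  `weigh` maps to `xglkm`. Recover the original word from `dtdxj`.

Each letter shifts forward by (position + 1), i.e. 1, 2, 3, … — the shift grows by one for each successive letter.
Decoding dtdxj: d−1=c, t−2=r, d−3=a, x−4=t, j−5=e.

crate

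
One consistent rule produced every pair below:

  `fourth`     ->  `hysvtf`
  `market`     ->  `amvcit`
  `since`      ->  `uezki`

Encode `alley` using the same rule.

mbbio

f(5)→h(7) and o(14)→y(24) fit y≡25x+12 (mod 26); the inverse of 25 mod 26 is 25. This is an affine cipher: with a=0,…,z=25, each position x becomes (25x+12) mod 26.
Applying it to alley: a(0)→25·0+12≡12=m; l(11)→25·11+12≡1=b; l(11)→25·11+12≡1=b; e(4)→25·4+12≡8=i; y(24)→25·24+12≡14=o (all mod 26).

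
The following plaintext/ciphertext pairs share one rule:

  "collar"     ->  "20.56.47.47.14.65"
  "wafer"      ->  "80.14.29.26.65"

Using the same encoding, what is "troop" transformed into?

71.65.56.56.59

c(#3)→20 and o(#15)→56: differences scale by 3, so n = 3·pos + 11. Each letter becomes 3×(its alphabet position, a=1..z=26) + 11.
Applying it to troop: t=20→71, r=18→65, o=15→56, o=15→56, p=16→59.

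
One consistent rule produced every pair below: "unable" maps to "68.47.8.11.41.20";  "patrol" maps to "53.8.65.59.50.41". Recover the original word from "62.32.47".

sin

u(#21)→68 and n(#14)→47: differences scale by 3, so n = 3·pos + 5. Each letter becomes 3×(its alphabet position, a=1..z=26) + 5.
Decoding 62.32.47: 62→(62−5)÷3=19=s, 32→(32−5)÷3=9=i, 47→(47−5)÷3=14=n.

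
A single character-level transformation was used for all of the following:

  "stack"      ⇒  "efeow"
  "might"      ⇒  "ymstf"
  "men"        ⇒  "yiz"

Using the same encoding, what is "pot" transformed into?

The shift depends on letter class: consonant s→e is +12, but vowel a→e is +4. The rule splits by letter class: vowels +4, consonants +12.
On pot: p(cons)+12=b, o(vowel)+4=s, t(cons)+12=f.

bsf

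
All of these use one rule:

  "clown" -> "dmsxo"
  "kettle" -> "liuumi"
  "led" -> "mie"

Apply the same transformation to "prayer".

qsezis

The shift depends on letter class: consonant c→d is +1, but vowel o→s is +4. Two shifts are in play — +4 for a/e/i/o/u, +1 for every other letter.
For prayer: p(cons)+1=q, r(cons)+1=s, a(vowel)+4=e, y(cons)+1=z, e(vowel)+4=i, r(cons)+1=s.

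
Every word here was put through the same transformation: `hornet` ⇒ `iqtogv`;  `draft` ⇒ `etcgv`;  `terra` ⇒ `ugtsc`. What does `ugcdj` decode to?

teach

Shifts by position in hornet: pos 0: h→i (+1), pos 1: o→q (+2), pos 2: r→t (+2), pos 3: n→o (+1), pos 4: e→g (+2), pos 5: t→v (+2) — repeating every 3. The shifts repeat in a cycle of length 3: positions 0,1,… shift by +1, +2, +2, then the pattern repeats.
Reversing it on ugcdj: u−1=t, g−2=e, c−2=a, d−1=c, j−2=h.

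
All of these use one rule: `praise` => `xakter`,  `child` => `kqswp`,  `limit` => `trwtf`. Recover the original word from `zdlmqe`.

rubber

The shift increases by 1 at each position, starting from +8: 8, 9, 10, ….
Decoding zdlmqe: z−8=r, d−9=u, l−10=b, m−11=b, q−12=e, e−13=r.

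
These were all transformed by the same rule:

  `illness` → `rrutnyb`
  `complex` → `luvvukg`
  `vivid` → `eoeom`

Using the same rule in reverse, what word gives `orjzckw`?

flatten

Shifts by position in illness: pos 0: i→r (+9), pos 1: l→r (+6), pos 2: l→u (+9), pos 3: n→t (+6) — repeating every 2. The shifts repeat in a cycle of length 2: positions 0,1,… shift by +9, +6, then the pattern repeats.
Decoding orjzckw: o−9=f, r−6=l, j−9=a, z−6=t, c−9=t, k−6=e, w−9=n.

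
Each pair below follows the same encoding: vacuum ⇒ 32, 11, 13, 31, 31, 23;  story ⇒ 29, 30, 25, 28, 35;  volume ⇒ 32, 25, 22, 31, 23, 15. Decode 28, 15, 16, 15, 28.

v is letter #22 and maps to 32: an offset of 10. The number is (letter's place in the alphabet, a=1) + 10.
Decoding 28, 15, 16, 15, 28: 28→(28−10)÷1=18=r, 15→(15−10)÷1=5=e, 16→(16−10)÷1=6=f, 15→(15−10)÷1=5=e, 28→(28−10)÷1=18=r.

refer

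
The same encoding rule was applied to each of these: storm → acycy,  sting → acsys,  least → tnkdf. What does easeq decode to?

write

Letter i (0-indexed) is shifted by i+8, so successive shifts are 8, 9, 10, ….
Undoing it on easeq: e−8=w, a−9=r, s−10=i, e−11=t, q−12=e.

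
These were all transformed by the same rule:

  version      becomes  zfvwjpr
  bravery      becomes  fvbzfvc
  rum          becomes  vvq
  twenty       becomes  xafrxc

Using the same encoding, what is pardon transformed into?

tbvhpr

The shift depends on letter class: consonant v→z is +4, but vowel e→f is +1. Vowels shift forward by 1 and consonants shift forward by 4.
Applying it to pardon: p(cons)+4=t, a(vowel)+1=b, r(cons)+4=v, d(cons)+4=h, o(vowel)+1=p, n(cons)+4=r.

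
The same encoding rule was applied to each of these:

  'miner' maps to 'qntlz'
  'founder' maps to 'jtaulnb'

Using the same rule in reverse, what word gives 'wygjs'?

stack

In miner: m→q is +4, i→n is +5, n→t is +6, e→l is +7 — the shift increases by 1 each position. The shift increases by 1 at each position, starting from +4: 4, 5, 6, ….
Decoding wygjs: w−4=s, y−5=t, g−6=a, j−7=c, s−8=k.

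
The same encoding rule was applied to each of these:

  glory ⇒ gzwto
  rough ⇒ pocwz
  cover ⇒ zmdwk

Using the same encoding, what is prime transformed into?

muqzx

The output letters match the input read backwards, each shifted +8: glory reversed is yrolg. Two steps: reverse the string, then apply a Caesar shift of +8.
For prime: reverse → emirp; then shift: e+8=m, m+8=u, i+8=q, r+8=z, p+8=x.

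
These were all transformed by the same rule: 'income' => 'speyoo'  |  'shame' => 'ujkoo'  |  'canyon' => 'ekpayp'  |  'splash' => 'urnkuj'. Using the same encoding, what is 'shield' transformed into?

ujsonf

The rule splits by letter class: vowels +10, consonants +2.
For shield: s(cons)+2=u, h(cons)+2=j, i(vowel)+10=s, e(vowel)+10=o, l(cons)+2=n, d(cons)+2=f.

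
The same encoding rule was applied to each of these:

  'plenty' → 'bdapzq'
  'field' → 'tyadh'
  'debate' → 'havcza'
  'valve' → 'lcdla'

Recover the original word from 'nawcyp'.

p(15)→b(1) and l(11)→d(3) fit y≡19x+2 (mod 26); the inverse of 19 mod 26 is 11. Each letter's alphabet position (a=0..z=25) is mapped through 19·x+2 mod 26 — an affine cipher.
Reversing it on nawcyp: n(13)→11·(13−2)≡17=r; a(0)→11·(0−2)≡4=e; w(22)→11·(22−2)≡12=m; c(2)→11·(2−2)≡0=a; y(24)→11·(24−2)≡8=i; p(15)→11·(15−2)≡13=n (all mod 26).

remain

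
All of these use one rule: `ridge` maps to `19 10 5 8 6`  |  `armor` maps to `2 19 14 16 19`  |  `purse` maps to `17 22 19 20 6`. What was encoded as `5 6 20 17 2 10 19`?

r is letter #18 and maps to 19: an offset of 1. The number is (letter's place in the alphabet, a=1) + 1.
Decoding 5 6 20 17 2 10 19: 5→(5−1)÷1=4=d, 6→(6−1)÷1=5=e, 20→(20−1)÷1=19=s, 17→(17−1)÷1=16=p, 2→(2−1)÷1=1=a, 10→(10−1)÷1=9=i, 19→(19−1)÷1=18=r.

despair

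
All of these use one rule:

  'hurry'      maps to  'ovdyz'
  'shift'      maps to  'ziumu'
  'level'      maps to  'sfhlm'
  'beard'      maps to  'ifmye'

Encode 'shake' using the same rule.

zimrf

Shifts by position in hurry: pos 0: h→o (+7), pos 1: u→v (+1), pos 2: r→d (+12), pos 3: r→y (+7), pos 4: y→z (+1) — repeating every 3. A repeating key of period 3 is used — shifts +7, +1, +12 over and over.
On shake: s+7=z, h+1=i, a+12=m, k+7=r, e+1=f.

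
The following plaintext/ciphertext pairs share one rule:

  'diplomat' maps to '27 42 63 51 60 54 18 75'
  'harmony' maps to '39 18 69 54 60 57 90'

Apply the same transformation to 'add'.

d(#4)→27 and i(#9)→42: differences scale by 3, so n = 3·pos + 15. The formula is n = 3×(alphabet index, a=1) + 15.
Applying it to add: a=1→18, d=4→27, d=4→27.

18 27 27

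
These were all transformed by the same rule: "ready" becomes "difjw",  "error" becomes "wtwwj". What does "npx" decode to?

The output letters match the input read backwards, each shifted +5: ready reversed is ydaer. Two steps: reverse the string, then apply a Caesar shift of +5.
Reversing it on npx: shift back: n−5=i, p−5=k, x−5=s → iks; then reverse → ski.

ski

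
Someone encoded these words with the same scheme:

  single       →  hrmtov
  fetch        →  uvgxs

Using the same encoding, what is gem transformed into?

Each pair mirrors across the alphabet (s↔h, i↔r, n↔m): positions sum to 25. This is the alphabet-reversal cipher (Atbash): a becomes z, b becomes y, etc.
Applying it to gem: g↔t, e↔v, m↔n.

tvn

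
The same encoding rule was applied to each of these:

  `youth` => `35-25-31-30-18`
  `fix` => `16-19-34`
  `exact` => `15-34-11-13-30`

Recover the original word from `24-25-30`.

y is letter #25 and maps to 35: an offset of 10. The number is (letter's place in the alphabet, a=1) + 10.
Undoing it on 24-25-30: 24→(24−10)÷1=14=n, 25→(25−10)÷1=15=o, 30→(30−10)÷1=20=t.

not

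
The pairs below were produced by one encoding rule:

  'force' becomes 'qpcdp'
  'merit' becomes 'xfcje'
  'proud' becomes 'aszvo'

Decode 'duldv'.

stack

Shifts by position in force: pos 0: f→q (+11), pos 1: o→p (+1), pos 2: r→c (+11), pos 3: c→d (+1) — repeating every 2. The shifts repeat in a cycle of length 2: positions 0,1,… shift by +11, +1, then the pattern repeats.
Undoing it on duldv: d−11=s, u−1=t, l−11=a, d−1=c, v−11=k.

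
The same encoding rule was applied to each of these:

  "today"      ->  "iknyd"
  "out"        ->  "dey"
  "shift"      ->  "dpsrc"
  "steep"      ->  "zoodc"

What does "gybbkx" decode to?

Read the word backwards and shift each letter +10.
Reversing it on gybbkx: shift back: g−10=w, y−10=o, b−10=r, b−10=r, k−10=a, x−10=n → worran; then reverse → narrow.

narrow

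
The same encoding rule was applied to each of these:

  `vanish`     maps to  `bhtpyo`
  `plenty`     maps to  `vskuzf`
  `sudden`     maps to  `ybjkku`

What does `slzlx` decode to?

Shifts by position in vanish: pos 0: v→b (+6), pos 1: a→h (+7), pos 2: n→t (+6), pos 3: i→p (+7) — repeating every 2. A repeating key of period 2 is used — shifts +6, +7 over and over.
Reversing it on slzlx: s−6=m, l−7=e, z−6=t, l−7=e, x−6=r.

meter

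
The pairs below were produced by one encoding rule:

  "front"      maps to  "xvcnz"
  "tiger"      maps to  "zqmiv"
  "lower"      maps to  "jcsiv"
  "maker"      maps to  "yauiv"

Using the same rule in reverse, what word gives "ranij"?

panel

This is an affine cipher: with a=0,…,z=25, each position x becomes (15x+0) mod 26.
Reversing it on ranij: r(17)→7·(17−0)≡15=p; a(0)→7·(0−0)≡0=a; n(13)→7·(13−0)≡13=n; i(8)→7·(8−0)≡4=e; j(9)→7·(9−0)≡11=l (all mod 26).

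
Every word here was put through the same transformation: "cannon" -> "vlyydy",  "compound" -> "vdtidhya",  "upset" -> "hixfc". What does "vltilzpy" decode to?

c(2)→v(21) and a(0)→l(11) fit y≡5x+11 (mod 26); the inverse of 5 mod 26 is 21. This is an affine cipher: with a=0,…,z=25, each position x becomes (5x+11) mod 26.
Undoing it on vltilzpy: v(21)→21·(21−11)≡2=c; l(11)→21·(11−11)≡0=a; t(19)→21·(19−11)≡12=m; i(8)→21·(8−11)≡15=p; l(11)→21·(11−11)≡0=a; z(25)→21·(25−11)≡8=i; p(15)→21·(15−11)≡6=g; y(24)→21·(24−11)≡13=n (all mod 26).

campaign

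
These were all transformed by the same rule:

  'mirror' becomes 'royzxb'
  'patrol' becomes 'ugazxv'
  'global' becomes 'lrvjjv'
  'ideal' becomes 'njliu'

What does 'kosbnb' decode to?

Each letter shifts forward by (position + 5), i.e. 5, 6, 7, … — the shift grows by one for each successive letter.
Reversing it on kosbnb: k−5=f, o−6=i, s−7=l, b−8=t, n−9=e, b−10=r.

filter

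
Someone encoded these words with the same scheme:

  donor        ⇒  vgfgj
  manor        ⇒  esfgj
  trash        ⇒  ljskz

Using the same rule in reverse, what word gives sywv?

aged

Compare letters: d→v is +18, o→g is +18, n→f is +18 — a constant shift. Every letter moves 18 places later in the alphabet, wrapping around z→a.
Decoding sywv: s−18=a, y−18=g, w−18=e, v−18=d.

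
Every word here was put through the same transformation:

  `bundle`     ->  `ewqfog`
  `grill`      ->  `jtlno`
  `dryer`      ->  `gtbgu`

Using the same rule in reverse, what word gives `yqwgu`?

Shifts by position in bundle: pos 0: b→e (+3), pos 1: u→w (+2), pos 2: n→q (+3), pos 3: d→f (+2) — repeating every 2. It's a Vigenère-style cipher with numeric key [3,2]: position i shifts by key[i mod 2].
Reversing it on yqwgu: y−3=v, q−2=o, w−3=t, g−2=e, u−3=r.

voter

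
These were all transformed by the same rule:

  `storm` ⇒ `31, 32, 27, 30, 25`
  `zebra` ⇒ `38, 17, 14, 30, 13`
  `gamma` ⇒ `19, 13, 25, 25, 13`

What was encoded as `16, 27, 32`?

The number is (letter's place in the alphabet, a=1) + 12.
Undoing it on 16, 27, 32: 16→(16−12)÷1=4=d, 27→(27−12)÷1=15=o, 32→(32−12)÷1=20=t.

dot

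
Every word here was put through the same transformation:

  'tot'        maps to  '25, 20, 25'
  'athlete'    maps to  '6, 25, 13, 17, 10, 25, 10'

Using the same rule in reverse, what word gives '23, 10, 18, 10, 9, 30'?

remedy

Letters become their 1-based position plus 5 (so a→6, b→7, …).
Undoing it on 23, 10, 18, 10, 9, 30: 23→(23−5)÷1=18=r, 10→(10−5)÷1=5=e, 18→(18−5)÷1=13=m, 10→(10−5)÷1=5=e, 9→(9−5)÷1=4=d, 30→(30−5)÷1=25=y.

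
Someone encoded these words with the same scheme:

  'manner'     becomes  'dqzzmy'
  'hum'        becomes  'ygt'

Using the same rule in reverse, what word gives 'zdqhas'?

govern

Read the word backwards and shift each letter +12.
Reversing it on zdqhas: shift back: z−12=n, d−12=r, q−12=e, h−12=v, a−12=o, s−12=g → nrevog; then reverse → govern.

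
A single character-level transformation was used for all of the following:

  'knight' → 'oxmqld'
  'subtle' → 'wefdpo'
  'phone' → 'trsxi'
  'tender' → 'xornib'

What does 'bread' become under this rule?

fbikh

Shifts by position in knight: pos 0: k→o (+4), pos 1: n→x (+10), pos 2: i→m (+4), pos 3: g→q (+10) — repeating every 2. It's a Vigenère-style cipher with numeric key [4,10]: position i shifts by key[i mod 2].
For bread: b+4=f, r+10=b, e+4=i, a+10=k, d+4=h.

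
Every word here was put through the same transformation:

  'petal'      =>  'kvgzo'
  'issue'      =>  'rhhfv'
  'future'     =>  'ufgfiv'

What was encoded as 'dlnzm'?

woman

Each pair mirrors across the alphabet (p↔k, e↔v, t↔g): positions sum to 25. Each letter is replaced by its mirror in the alphabet: a↔z, b↔y, c↔x, and so on (the Atbash cipher).
Decoding dlnzm: d↔w, l↔o, n↔m, z↔a, m↔n.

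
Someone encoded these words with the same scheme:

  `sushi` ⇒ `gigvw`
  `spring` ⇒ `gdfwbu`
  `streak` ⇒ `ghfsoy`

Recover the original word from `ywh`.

kit

Compare letters: s→g is +14, u→i is +14, s→g is +14 — a constant shift. Each letter is shifted forward by 14 in the alphabet (a Caesar shift of +14).
Undoing it on ywh: y−14=k, w−14=i, h−14=t.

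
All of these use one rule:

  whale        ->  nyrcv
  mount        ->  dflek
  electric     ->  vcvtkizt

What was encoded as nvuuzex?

wedding

It's a constant shift of +17 (ROT17).
Reversing it on nvuuzex: n−17=w, v−17=e, u−17=d, u−17=d, z−17=i, e−17=n, x−17=g.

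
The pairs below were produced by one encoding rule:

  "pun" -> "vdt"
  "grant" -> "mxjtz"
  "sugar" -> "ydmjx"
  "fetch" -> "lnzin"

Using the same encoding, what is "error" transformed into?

nxxxx

The shift depends on letter class: consonant p→v is +6, but vowel u→d is +9. Two shifts are in play — +9 for a/e/i/o/u, +6 for every other letter.
For error: e(vowel)+9=n, r(cons)+6=x, r(cons)+6=x, o(vowel)+9=x, r(cons)+6=x.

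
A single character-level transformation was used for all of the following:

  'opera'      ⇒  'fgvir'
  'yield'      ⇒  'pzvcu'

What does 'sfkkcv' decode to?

Each letter is shifted forward by 17 in the alphabet (a Caesar shift of +17).
Reversing it on sfkkcv: s−17=b, f−17=o, k−17=t, k−17=t, c−17=l, v−17=e.

bottle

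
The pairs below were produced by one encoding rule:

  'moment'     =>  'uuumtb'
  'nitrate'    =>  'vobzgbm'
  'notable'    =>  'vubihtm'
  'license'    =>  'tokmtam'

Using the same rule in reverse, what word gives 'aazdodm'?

Shifts by position in moment: pos 0: m→u (+8), pos 1: o→u (+6), pos 2: m→u (+8), pos 3: e→m (+8), pos 4: n→t (+6), pos 5: t→b (+8) — repeating every 3. The shifts repeat in a cycle of length 3: positions 0,1,… shift by +8, +6, +8, then the pattern repeats.
Reversing it on aazdodm: a−8=s, a−6=u, z−8=r, d−8=v, o−6=i, d−8=v, m−8=e.

survive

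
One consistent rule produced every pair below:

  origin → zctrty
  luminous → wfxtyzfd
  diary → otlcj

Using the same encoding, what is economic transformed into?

Compare letters: o→z is +11, r→c is +11, i→t is +11 — a constant shift. It's a constant shift of +11 (ROT11).
For economic: e+11=p, c+11=n, o+11=z, n+11=y, o+11=z, m+11=x, i+11=t, c+11=n.

pnzyzxtn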